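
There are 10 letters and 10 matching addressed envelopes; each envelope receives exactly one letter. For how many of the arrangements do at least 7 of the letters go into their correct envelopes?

# with exactly i fixed is C(10,i)·!(10-i); sum over i=7..10:
  i=7: C(10,7)·!3 = 120·2 = 240
  i=8: C(10,8)·!2 = 45·1 = 45
  i=9: C(10,9)·!1 = 10·0 = 0
  i=10: C(10,10)·!0 = 1·1 = 1
Total = 286.

286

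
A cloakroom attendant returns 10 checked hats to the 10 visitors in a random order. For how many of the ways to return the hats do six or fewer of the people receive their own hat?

3628514

# with exactly i fixed is C(10,i)·!(10-i); sum over i=0..6:
  i=0: C(10,0)·!10 = 1·1334961 = 1334961
  i=1: C(10,1)·!9 = 10·133496 = 1334960
  i=2: C(10,2)·!8 = 45·14833 = 667485
  i=3: C(10,3)·!7 = 120·1854 = 222480
  i=4: C(10,4)·!6 = 210·265 = 55650
  i=5: C(10,5)·!5 = 252·44 = 11088
  i=6: C(10,6)·!4 = 210·9 = 1890
Total = 3628514.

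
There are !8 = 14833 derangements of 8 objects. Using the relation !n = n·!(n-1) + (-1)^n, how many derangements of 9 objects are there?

133496

!9 = 9·14833 - 1 = 133496.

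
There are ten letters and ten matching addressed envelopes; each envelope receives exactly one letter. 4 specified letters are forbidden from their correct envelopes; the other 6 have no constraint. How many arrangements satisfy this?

Inclusion-exclusion on the 4 forbidden self-matches:
Σ_{j=0}^{4} (-1)^j C(4,j)(10-j)!
= C(4,0)·10! - C(4,1)·9! + C(4,2)·8! - C(4,3)·7! + C(4,4)·6!
= 3628800 - 1451520 + 241920 - 20160 + 720
= 2399760

2399760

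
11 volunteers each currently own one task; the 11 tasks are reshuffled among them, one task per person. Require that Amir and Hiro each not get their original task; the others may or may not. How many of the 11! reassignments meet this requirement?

33022080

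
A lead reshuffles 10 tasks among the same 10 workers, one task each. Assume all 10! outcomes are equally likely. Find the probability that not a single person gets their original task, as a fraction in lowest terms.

Favorable outcomes: !10 = 1334961.
Total outcomes: 10! = 3628800.
Probability = 1334961/3628800 = 16481/44800.

16481/44800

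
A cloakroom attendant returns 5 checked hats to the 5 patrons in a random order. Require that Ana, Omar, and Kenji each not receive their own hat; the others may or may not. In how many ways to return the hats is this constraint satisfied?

64

Let A_j be the event that the j-th constrained one is fixed. By inclusion-exclusion over the 3 events:
Σ_{j=0}^{3} (-1)^j C(3,j)(5-j)!
= C(3,0)·5! - C(3,1)·4! + C(3,2)·3! - C(3,3)·2!
= 120 - 72 + 18 - 2
= 64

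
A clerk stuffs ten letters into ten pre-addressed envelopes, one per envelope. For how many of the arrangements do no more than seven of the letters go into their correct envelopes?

3628754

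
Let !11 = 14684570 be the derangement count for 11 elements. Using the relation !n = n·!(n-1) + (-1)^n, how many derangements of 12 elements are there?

!12 = 12·14684570 + 1 = 176214841.

176214841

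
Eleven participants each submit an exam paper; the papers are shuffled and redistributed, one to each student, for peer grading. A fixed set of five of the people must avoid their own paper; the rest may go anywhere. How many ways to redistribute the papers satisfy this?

Let A_j be the event that the j-th constrained one is fixed. By inclusion-exclusion over the 5 events:
Σ_{j=0}^{5} (-1)^j C(5,j)(11-j)!
= C(5,0)·11! - C(5,1)·10! + C(5,2)·9! - C(5,3)·8! + C(5,4)·7! - C(5,5)·6!
= 39916800 - 18144000 + 3628800 - 403200 + 25200 - 720
= 25022880

25022880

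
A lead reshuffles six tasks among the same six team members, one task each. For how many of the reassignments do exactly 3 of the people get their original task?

40

Choose which 3 of the 6 are fixed: C(6,3) = 20.
The other 3 form a derangement: !3 = 2.
Total: 20 × 2 = 40.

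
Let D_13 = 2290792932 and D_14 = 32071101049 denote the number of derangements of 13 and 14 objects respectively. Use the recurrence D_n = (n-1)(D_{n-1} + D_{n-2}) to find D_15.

481066515734

D_15 = (15-1)·(D_14 + D_13) = 14·(32071101049 + 2290792932) = 14·34361893981 = 481066515734.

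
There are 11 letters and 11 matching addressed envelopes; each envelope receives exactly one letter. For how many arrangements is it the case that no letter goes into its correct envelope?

14684570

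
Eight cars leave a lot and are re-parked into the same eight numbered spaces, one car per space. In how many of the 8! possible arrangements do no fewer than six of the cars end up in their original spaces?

29

# with exactly i fixed is C(8,i)·!(8-i); sum over i=6..8:
  i=6: C(8,6)·!2 = 28·1 = 28
  i=7: C(8,7)·!1 = 8·0 = 0
  i=8: C(8,8)·!0 = 1·1 = 1
Total = 29.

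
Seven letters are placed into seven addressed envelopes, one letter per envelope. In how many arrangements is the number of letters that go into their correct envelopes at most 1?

# with exactly i fixed is C(7,i)·!(7-i); sum over i=0..1:
  i=0: C(7,0)·!7 = 1·1854 = 1854
  i=1: C(7,1)·!6 = 7·265 = 1855
Total = 3709.

3709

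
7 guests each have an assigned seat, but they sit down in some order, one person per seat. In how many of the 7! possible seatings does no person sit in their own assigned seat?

Recurrence: !7 = 7·!6 + (-1)^7.
!7 = 7·265 - 1 = 1854

1854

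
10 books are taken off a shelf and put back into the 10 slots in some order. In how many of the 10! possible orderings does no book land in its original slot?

1334961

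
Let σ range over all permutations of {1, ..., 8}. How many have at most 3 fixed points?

Sum C(8,i)·!(8-i) for i = 0..3:
  i=0: C(8,0)·!8 = 1·14833 = 14833
  i=1: C(8,1)·!7 = 8·1854 = 14832
  i=2: C(8,2)·!6 = 28·265 = 7420
  i=3: C(8,3)·!5 = 56·44 = 2464
Total = 39549.

39549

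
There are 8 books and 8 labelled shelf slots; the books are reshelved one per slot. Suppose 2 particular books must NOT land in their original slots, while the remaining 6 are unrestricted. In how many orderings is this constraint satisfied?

30960

Let A_j be the event that the j-th constrained one is fixed. By inclusion-exclusion over the 2 events:
Σ_{j=0}^{2} (-1)^j C(2,j)(8-j)!
= C(2,0)·8! - C(2,1)·7! + C(2,2)·6!
= 40320 - 10080 + 720
= 30960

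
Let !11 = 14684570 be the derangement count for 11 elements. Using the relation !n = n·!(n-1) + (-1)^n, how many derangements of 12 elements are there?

176214841

!12 = 12·14684570 + 1 = 176214841.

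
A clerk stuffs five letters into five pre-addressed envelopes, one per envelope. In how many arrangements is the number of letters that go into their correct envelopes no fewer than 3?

11

# with exactly i fixed is C(5,i)·!(5-i); sum over i=3..5:
  i=3: C(5,3)·!2 = 10·1 = 10
  i=4: C(5,4)·!1 = 5·0 = 0
  i=5: C(5,5)·!0 = 1·1 = 1
Total = 11.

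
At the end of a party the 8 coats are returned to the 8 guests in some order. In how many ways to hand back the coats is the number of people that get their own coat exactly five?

112

Pick the 5 fixed positions: C(8,5) = 56 ways.
The remaining 3 must be deranged: !3 = 2.
Total: 56 × 2 = 112.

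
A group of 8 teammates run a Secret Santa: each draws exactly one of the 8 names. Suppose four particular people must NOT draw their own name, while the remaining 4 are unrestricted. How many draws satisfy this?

24024

Inclusion-exclusion on the 4 forbidden self-matches:
Σ_{j=0}^{4} (-1)^j C(4,j)(8-j)!
= C(4,0)·8! - C(4,1)·7! + C(4,2)·6! - C(4,3)·5! + C(4,4)·4!
= 40320 - 20160 + 4320 - 480 + 24
= 24024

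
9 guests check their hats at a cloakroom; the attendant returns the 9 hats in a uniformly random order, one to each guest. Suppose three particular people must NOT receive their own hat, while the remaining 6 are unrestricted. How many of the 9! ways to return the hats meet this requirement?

Inclusion-exclusion on the 3 forbidden self-matches:
Σ_{j=0}^{3} (-1)^j C(3,j)(9-j)!
= C(3,0)·9! - C(3,1)·8! + C(3,2)·7! - C(3,3)·6!
= 362880 - 120960 + 15120 - 720
= 256320

256320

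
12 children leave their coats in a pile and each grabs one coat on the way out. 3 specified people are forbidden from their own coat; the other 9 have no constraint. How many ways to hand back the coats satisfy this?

369774720

Let A_j be the event that the j-th constrained one is fixed. By inclusion-exclusion over the 3 events:
Σ_{j=0}^{3} (-1)^j C(3,j)(12-j)!
= C(3,0)·12! - C(3,1)·11! + C(3,2)·10! - C(3,3)·9!
= 479001600 - 119750400 + 10886400 - 362880
= 369774720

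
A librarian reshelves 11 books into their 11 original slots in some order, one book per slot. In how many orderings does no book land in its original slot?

14684570

!11 = 11! · Σ_{k=0}^{11} (-1)^k/k!
= 11! - 11!/1! + 11!/2! - 11!/3! + 11!/4! - 11!/5! + 11!/6! - 11!/7! + 11!/8! - 11!/9! + 11!/10! - 11!/11!
= 39916800 - 39916800 + 19958400 - 6652800 + 1663200 - 332640 + 55440 - 7920 + 990 - 110 + 11 - 1
= 14684570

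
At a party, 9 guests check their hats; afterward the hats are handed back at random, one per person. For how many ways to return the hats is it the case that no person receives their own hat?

!9 is the nearest integer to 9!/e.
9! = 362880, and 362880/e ≈ 133496.09, so !9 = 133496.

133496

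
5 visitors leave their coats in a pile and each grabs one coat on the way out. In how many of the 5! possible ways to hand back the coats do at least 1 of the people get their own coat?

76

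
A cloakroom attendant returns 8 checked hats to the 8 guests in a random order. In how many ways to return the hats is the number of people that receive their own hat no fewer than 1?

25487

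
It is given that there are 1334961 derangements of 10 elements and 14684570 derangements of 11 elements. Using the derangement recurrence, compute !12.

176214841

!12 = (12-1)·(!11 + !10) = 11·(14684570 + 1334961) = 11·16019531 = 176214841.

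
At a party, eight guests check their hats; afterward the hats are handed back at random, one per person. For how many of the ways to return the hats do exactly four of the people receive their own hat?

630

Choose which 4 of the 8 are fixed: C(8,4) = 70.
The other 4 form a derangement: !4 = 9.
Total: 70 × 9 = 630.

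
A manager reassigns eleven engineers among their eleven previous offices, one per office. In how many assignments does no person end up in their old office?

By inclusion-exclusion, !11 = Σ (-1)^k · 11!/k! for k=0..11
= 11! - 11!/1! + 11!/2! - 11!/3! + 11!/4! - 11!/5! + 11!/6! - 11!/7! + 11!/8! - 11!/9! + 11!/10! - 11!/11!
= 39916800 - 39916800 + 19958400 - 6652800 + 1663200 - 332640 + 55440 - 7920 + 990 - 110 + 11 - 1
= 14684570

14684570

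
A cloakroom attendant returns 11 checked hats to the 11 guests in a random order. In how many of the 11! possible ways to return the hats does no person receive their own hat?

!11 = 11! · Σ_{k=0}^{11} (-1)^k/k!
= 11! - 11!/1! + 11!/2! - 11!/3! + 11!/4! - 11!/5! + 11!/6! - 11!/7! + 11!/8! - 11!/9! + 11!/10! - 11!/11!
= 39916800 - 39916800 + 19958400 - 6652800 + 1663200 - 332640 + 55440 - 7920 + 990 - 110 + 11 - 1
= 14684570

14684570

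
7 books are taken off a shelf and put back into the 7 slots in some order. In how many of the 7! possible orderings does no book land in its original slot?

1854

Recurrence: !7 = 6·(!6 + !5).
!7 = 6·(265 + 44) = 6·309 = 1854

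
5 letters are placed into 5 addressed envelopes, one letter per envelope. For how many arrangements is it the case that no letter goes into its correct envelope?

44

The subfactorial !5 = [5!/e] (nearest integer).
5! = 120, and 120/e ≈ 44.15, so !5 = 44.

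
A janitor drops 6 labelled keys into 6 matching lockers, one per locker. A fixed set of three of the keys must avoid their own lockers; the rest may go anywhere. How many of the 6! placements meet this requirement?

426

Inclusion-exclusion on the 3 forbidden self-matches:
Σ_{j=0}^{3} (-1)^j C(3,j)(6-j)!
= C(3,0)·6! - C(3,1)·5! + C(3,2)·4! - C(3,3)·3!
= 720 - 360 + 72 - 6
= 426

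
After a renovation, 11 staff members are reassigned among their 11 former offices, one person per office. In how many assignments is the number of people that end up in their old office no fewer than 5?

146114

Sum C(11,i)·!(11-i) for i = 5..11:
  i=5: C(11,5)·!6 = 462·265 = 122430
  i=6: C(11,6)·!5 = 462·44 = 20328
  i=7: C(11,7)·!4 = 330·9 = 2970
  i=8: C(11,8)·!3 = 165·2 = 330
  i=9: C(11,9)·!2 = 55·1 = 55
  i=10: C(11,10)·!1 = 11·0 = 0
  i=11: C(11,11)·!0 = 1·1 = 1
Total = 146114.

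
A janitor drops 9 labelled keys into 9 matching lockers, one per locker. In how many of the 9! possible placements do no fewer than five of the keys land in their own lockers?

1339

# with exactly i fixed is C(9,i)·!(9-i); sum over i=5..9:
  i=5: C(9,5)·!4 = 126·9 = 1134
  i=6: C(9,6)·!3 = 84·2 = 168
  i=7: C(9,7)·!2 = 36·1 = 36
  i=8: C(9,8)·!1 = 9·0 = 0
  i=9: C(9,9)·!0 = 1·1 = 1
Total = 1339.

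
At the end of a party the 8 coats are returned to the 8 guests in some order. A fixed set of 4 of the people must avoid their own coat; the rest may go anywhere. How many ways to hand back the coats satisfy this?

Let A_j be the event that the j-th constrained one is fixed. By inclusion-exclusion over the 4 events:
Σ_{j=0}^{4} (-1)^j C(4,j)(8-j)!
= C(4,0)·8! - C(4,1)·7! + C(4,2)·6! - C(4,3)·5! + C(4,4)·4!
= 40320 - 20160 + 4320 - 480 + 24
= 24024

24024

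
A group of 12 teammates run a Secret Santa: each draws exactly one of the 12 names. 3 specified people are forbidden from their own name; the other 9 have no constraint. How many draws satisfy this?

Let A_j be the event that the j-th constrained one is fixed. By inclusion-exclusion over the 3 events:
Σ_{j=0}^{3} (-1)^j C(3,j)(12-j)!
= C(3,0)·12! - C(3,1)·11! + C(3,2)·10! - C(3,3)·9!
= 479001600 - 119750400 + 10886400 - 362880
= 369774720

369774720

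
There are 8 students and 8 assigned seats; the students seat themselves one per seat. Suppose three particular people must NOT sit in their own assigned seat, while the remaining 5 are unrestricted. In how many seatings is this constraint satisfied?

Let A_j be the event that the j-th constrained one is fixed. By inclusion-exclusion over the 3 events:
Σ_{j=0}^{3} (-1)^j C(3,j)(8-j)!
= C(3,0)·8! - C(3,1)·7! + C(3,2)·6! - C(3,3)·5!
= 40320 - 15120 + 2160 - 120
= 27240

27240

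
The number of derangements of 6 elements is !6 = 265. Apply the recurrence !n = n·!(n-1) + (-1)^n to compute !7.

1854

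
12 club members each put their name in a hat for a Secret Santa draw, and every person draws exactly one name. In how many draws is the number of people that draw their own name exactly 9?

440

Choose which 9 of the 12 are fixed: C(12,9) = 220.
The remaining 3 must be deranged: !3 = 2.
Total: 220 × 2 = 440.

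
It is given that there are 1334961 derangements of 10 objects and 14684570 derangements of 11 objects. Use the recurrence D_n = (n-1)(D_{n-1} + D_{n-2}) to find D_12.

D_12 = (12-1)·(D_11 + D_10) = 11·(14684570 + 1334961) = 11·16019531 = 176214841.

176214841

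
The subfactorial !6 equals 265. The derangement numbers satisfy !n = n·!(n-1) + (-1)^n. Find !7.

1854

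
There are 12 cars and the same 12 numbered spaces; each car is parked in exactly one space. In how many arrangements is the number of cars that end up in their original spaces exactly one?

Pick the single fixed position: C(12,1) = 12 ways.
The other 11 form a derangement: !11 = 14684570.
Total: 12 × 14684570 = 176214840.

176214840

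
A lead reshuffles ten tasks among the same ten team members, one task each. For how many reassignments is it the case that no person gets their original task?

1334961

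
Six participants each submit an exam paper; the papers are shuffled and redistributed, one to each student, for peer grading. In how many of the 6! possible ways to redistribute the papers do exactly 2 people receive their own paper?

135

Pick the 2 fixed positions: C(6,2) = 15 ways.
The other 4 form a derangement: !4 = 9.
Total: 15 × 9 = 135.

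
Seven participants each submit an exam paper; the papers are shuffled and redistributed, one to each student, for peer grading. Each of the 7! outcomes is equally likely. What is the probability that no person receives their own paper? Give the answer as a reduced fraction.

103/280

Favorable outcomes: !7 = 1854.
Total outcomes: 7! = 5040.
Probability = 1854/5040 = 103/280.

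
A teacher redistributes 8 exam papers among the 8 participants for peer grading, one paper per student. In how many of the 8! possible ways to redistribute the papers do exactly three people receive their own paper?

2464

Pick the 3 fixed positions: C(8,3) = 56 ways.
The remaining 5 must be deranged: !5 = 44.
Total: 56 × 44 = 2464.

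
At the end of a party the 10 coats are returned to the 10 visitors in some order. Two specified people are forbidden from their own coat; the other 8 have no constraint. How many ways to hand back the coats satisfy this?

2943360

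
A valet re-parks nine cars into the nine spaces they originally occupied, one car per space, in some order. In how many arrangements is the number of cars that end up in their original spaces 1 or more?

229384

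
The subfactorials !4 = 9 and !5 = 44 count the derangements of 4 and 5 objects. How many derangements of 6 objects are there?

265

!6 = (6-1)·(!5 + !4) = 5·(44 + 9) = 5·53 = 265.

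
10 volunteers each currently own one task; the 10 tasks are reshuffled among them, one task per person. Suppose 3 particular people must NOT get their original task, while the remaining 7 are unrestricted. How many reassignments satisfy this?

Inclusion-exclusion on the 3 forbidden self-matches:
Σ_{j=0}^{3} (-1)^j C(3,j)(10-j)!
= C(3,0)·10! - C(3,1)·9! + C(3,2)·8! - C(3,3)·7!
= 3628800 - 1088640 + 120960 - 5040
= 2656080

2656080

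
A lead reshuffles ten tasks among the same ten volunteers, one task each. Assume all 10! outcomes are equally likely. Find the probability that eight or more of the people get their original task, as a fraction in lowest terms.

Favorable outcomes: Σ_{i≥8} C(10,i)·!(10-i) = 45·1 + 10·0 + 1·1 = 46.
Total outcomes: 10! = 3628800.
Probability = 46/3628800 = 23/1814400.

23/1814400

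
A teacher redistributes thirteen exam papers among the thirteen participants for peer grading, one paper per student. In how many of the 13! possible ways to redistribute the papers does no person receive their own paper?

2290792932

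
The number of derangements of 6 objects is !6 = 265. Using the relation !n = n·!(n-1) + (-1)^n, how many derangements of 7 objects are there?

1854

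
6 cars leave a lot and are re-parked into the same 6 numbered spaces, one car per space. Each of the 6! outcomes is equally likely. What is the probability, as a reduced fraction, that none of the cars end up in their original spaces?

53/144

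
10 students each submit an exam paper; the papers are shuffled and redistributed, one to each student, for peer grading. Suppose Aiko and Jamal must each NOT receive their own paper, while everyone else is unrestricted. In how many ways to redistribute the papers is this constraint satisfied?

2943360

Inclusion-exclusion on the 2 forbidden self-matches:
Σ_{j=0}^{2} (-1)^j C(2,j)(10-j)!
= C(2,0)·10! - C(2,1)·9! + C(2,2)·8!
= 3628800 - 725760 + 40320
= 2943360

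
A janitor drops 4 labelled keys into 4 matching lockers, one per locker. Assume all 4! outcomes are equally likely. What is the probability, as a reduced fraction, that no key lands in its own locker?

3/8

Favorable outcomes: !4 = 9.
Total outcomes: 4! = 24.
Probability = 9/24 = 3/8.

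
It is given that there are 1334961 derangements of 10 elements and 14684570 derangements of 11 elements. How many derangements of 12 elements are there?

176214841

!12 = (12-1)·(!11 + !10) = 11·(14684570 + 1334961) = 11·16019531 = 176214841.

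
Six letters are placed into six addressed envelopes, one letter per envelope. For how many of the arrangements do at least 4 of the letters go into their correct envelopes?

# with exactly i fixed is C(6,i)·!(6-i); sum over i=4..6:
  i=4: C(6,4)·!2 = 15·1 = 15
  i=5: C(6,5)·!1 = 6·0 = 0
  i=6: C(6,6)·!0 = 1·1 = 1
Total = 16.

16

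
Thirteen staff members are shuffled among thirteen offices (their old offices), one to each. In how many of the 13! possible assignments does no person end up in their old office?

2290792932

!13 = 13! · Σ_{k=0}^{13} (-1)^k/k!
= 13! - 13!/1! + 13!/2! - 13!/3! + 13!/4! - 13!/5! + 13!/6! - 13!/7! + 13!/8! - 13!/9! + 13!/10! - 13!/11! + 13!/12! - 13!/13!
= 6227020800 - 6227020800 + 3113510400 - 1037836800 + 259459200 - 51891840 + 8648640 - 1235520 + 154440 - 17160 + 1716 - 156 + 13 - 1
= 2290792932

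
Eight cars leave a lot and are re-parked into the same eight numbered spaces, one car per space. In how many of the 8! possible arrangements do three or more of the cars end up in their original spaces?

# with exactly i fixed is C(8,i)·!(8-i); sum over i=3..8:
  i=3: C(8,3)·!5 = 56·44 = 2464
  i=4: C(8,4)·!4 = 70·9 = 630
  i=5: C(8,5)·!3 = 56·2 = 112
  i=6: C(8,6)·!2 = 28·1 = 28
  i=7: C(8,7)·!1 = 8·0 = 0
  i=8: C(8,8)·!0 = 1·1 = 1
Total = 3235.

3235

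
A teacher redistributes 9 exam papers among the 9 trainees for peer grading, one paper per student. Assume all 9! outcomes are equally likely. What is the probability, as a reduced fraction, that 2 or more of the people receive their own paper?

95887/362880

Favorable outcomes: Σ_{i≥2} C(9,i)·!(9-i) = 36·1854 + 84·265 + 126·44 + 126·9 + 84·2 + 36·1 + 9·0 + 1·1 = 95887.
Total outcomes: 9! = 362880.
Probability = 95887/362880 = 95887/362880.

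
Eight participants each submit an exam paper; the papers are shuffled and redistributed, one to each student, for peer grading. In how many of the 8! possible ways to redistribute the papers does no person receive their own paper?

!8 = 8! · Σ_{k=0}^{8} (-1)^k/k!
= 8! - 8!/1! + 8!/2! - 8!/3! + 8!/4! - 8!/5! + 8!/6! - 8!/7! + 8!/8!
= 40320 - 40320 + 20160 - 6720 + 1680 - 336 + 56 - 8 + 1
= 14833

14833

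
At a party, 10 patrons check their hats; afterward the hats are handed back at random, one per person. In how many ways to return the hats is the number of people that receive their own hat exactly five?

Choose which 5 of the 10 are fixed: C(10,5) = 252.
The other 5 form a derangement: !5 = 44.
Total: 252 × 44 = 11088.

11088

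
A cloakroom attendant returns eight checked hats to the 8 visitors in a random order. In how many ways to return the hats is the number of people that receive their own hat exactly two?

7420

Choose which 2 of the 8 are fixed: C(8,2) = 28.
The remaining 6 must be deranged: !6 = 265.
Total: 28 × 265 = 7420.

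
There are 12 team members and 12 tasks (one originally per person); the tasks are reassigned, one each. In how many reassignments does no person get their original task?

176214841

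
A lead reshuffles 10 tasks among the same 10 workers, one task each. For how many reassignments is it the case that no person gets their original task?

1334961

!10 = 10! · Σ_{k=0}^{10} (-1)^k/k!
= 10! - 10!/1! + 10!/2! - 10!/3! + 10!/4! - 10!/5! + 10!/6! - 10!/7! + 10!/8! - 10!/9! + 10!/10!
= 3628800 - 3628800 + 1814400 - 604800 + 151200 - 30240 + 5040 - 720 + 90 - 10 + 1
= 1334961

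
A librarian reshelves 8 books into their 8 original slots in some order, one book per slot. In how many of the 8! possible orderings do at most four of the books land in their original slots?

40179

# with exactly i fixed is C(8,i)·!(8-i); sum over i=0..4:
  i=0: C(8,0)·!8 = 1·14833 = 14833
  i=1: C(8,1)·!7 = 8·1854 = 14832
  i=2: C(8,2)·!6 = 28·265 = 7420
  i=3: C(8,3)·!5 = 56·44 = 2464
  i=4: C(8,4)·!4 = 70·9 = 630
Total = 40179.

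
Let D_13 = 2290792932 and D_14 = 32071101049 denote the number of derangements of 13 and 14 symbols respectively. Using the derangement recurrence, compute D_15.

D_15 = (15-1)·(D_14 + D_13) = 14·(32071101049 + 2290792932) = 14·34361893981 = 481066515734.

481066515734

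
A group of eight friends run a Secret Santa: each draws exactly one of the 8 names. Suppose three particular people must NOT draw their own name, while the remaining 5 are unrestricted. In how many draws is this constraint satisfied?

Inclusion-exclusion on the 3 forbidden self-matches:
Σ_{j=0}^{3} (-1)^j C(3,j)(8-j)!
= C(3,0)·8! - C(3,1)·7! + C(3,2)·6! - C(3,3)·5!
= 40320 - 15120 + 2160 - 120
= 27240

27240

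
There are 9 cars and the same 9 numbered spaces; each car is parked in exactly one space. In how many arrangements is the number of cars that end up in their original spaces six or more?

205

# with exactly i fixed is C(9,i)·!(9-i); sum over i=6..9:
  i=6: C(9,6)·!3 = 84·2 = 168
  i=7: C(9,7)·!2 = 36·1 = 36
  i=8: C(9,8)·!1 = 9·0 = 0
  i=9: C(9,9)·!0 = 1·1 = 1
Total = 205.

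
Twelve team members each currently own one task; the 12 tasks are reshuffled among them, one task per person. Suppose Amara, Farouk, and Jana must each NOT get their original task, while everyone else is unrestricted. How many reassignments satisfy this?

Inclusion-exclusion on the 3 forbidden self-matches:
Σ_{j=0}^{3} (-1)^j C(3,j)(12-j)!
= C(3,0)·12! - C(3,1)·11! + C(3,2)·10! - C(3,3)·9!
= 479001600 - 119750400 + 10886400 - 362880
= 369774720

369774720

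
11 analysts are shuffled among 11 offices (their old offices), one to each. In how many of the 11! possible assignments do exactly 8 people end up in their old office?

330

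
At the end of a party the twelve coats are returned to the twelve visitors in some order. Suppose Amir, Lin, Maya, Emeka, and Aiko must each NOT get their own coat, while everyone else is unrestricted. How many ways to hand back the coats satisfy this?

Let A_j be the event that the j-th constrained one is fixed. By inclusion-exclusion over the 5 events:
Σ_{j=0}^{5} (-1)^j C(5,j)(12-j)!
= C(5,0)·12! - C(5,1)·11! + C(5,2)·10! - C(5,3)·9! + C(5,4)·8! - C(5,5)·7!
= 479001600 - 199584000 + 36288000 - 3628800 + 201600 - 5040
= 312273360

312273360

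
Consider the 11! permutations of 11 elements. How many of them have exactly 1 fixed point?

14684571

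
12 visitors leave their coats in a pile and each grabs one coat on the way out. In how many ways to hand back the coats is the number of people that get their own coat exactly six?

244860

Choose which 6 of the 12 are fixed: C(12,6) = 924.
The other 6 form a derangement: !6 = 265.
Total: 924 × 265 = 244860.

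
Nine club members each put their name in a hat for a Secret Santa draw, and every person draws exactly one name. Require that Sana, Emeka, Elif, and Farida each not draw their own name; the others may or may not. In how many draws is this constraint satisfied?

229080

Let A_j be the event that the j-th constrained one is fixed. By inclusion-exclusion over the 4 events:
Σ_{j=0}^{4} (-1)^j C(4,j)(9-j)!
= C(4,0)·9! - C(4,1)·8! + C(4,2)·7! - C(4,3)·6! + C(4,4)·5!
= 362880 - 161280 + 30240 - 2880 + 120
= 229080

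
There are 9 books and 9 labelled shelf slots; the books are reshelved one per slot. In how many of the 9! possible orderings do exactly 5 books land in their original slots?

1134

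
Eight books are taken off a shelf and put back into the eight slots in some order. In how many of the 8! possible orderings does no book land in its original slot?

By inclusion-exclusion, !8 = Σ (-1)^k · 8!/k! for k=0..8
= 8! - 8!/1! + 8!/2! - 8!/3! + 8!/4! - 8!/5! + 8!/6! - 8!/7! + 8!/8!
= 40320 - 40320 + 20160 - 6720 + 1680 - 336 + 56 - 8 + 1
= 14833

14833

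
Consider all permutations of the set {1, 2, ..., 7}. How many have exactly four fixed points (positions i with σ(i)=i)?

70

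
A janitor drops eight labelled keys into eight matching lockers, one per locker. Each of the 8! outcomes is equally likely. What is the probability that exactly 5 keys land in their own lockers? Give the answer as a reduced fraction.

1/360

Favorable outcomes: C(8,5)·!3 = 56·2 = 112.
Total outcomes: 8! = 40320.
Probability = 112/40320 = 1/360.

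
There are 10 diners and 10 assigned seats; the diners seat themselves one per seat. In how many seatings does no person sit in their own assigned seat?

1334961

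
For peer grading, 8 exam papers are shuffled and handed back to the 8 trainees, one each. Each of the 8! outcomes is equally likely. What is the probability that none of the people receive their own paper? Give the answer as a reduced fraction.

2119/5760

Favorable outcomes: !8 = 14833.
Total outcomes: 8! = 40320.
Probability = 14833/40320 = 2119/5760.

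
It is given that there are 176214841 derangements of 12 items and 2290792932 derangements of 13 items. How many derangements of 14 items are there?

D_14 = (14-1)·(D_13 + D_12) = 13·(2290792932 + 176214841) = 13·2467007773 = 32071101049.

32071101049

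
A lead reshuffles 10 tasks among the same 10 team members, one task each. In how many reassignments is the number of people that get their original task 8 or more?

46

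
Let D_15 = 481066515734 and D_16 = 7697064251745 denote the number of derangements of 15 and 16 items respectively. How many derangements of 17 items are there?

130850092279664

D_17 = (17-1)·(D_16 + D_15) = 16·(7697064251745 + 481066515734) = 16·8178130767479 = 130850092279664.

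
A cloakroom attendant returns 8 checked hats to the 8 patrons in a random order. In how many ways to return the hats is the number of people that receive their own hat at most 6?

# with exactly i fixed is C(8,i)·!(8-i); sum over i=0..6:
  i=0: C(8,0)·!8 = 1·14833 = 14833
  i=1: C(8,1)·!7 = 8·1854 = 14832
  i=2: C(8,2)·!6 = 28·265 = 7420
  i=3: C(8,3)·!5 = 56·44 = 2464
  i=4: C(8,4)·!4 = 70·9 = 630
  i=5: C(8,5)·!3 = 56·2 = 112
  i=6: C(8,6)·!2 = 28·1 = 28
Total = 40319.

40319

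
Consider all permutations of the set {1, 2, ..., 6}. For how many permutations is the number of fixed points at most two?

664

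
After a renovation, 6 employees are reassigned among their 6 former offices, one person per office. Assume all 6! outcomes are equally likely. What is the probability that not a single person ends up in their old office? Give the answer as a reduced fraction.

53/144

Favorable outcomes: !6 = 265.
Total outcomes: 6! = 720.
Probability = 265/720 = 53/144.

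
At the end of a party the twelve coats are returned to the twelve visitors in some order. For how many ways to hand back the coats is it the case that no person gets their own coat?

176214841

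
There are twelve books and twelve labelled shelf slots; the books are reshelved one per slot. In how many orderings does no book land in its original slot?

176214841

The number of derangements of 12 is !12 = Σ_{k=0}^{12} (-1)^k·12!/k!
= 12! - 12!/1! + 12!/2! - 12!/3! + 12!/4! - 12!/5! + 12!/6! - 12!/7! + 12!/8! - 12!/9! + 12!/10! - 12!/11! + 12!/12!
= 479001600 - 479001600 + 239500800 - 79833600 + 19958400 - 3991680 + 665280 - 95040 + 11880 - 1320 + 132 - 12 + 1
= 176214841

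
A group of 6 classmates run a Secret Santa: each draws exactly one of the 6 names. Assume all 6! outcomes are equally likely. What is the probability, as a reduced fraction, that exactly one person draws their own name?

11/30

Favorable outcomes: C(6,1)·!5 = 6·44 = 264.
Total outcomes: 6! = 720.
Probability = 264/720 = 11/30.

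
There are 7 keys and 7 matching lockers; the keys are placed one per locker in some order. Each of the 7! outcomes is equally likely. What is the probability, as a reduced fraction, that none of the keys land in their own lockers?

103/280

Favorable outcomes: !7 = 1854.
Total outcomes: 7! = 5040.
Probability = 1854/5040 = 103/280.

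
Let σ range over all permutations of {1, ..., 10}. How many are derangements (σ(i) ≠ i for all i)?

1334961

!10 is the nearest integer to 10!/e.
10! = 3628800, and 3628800/e ≈ 1334960.92, so !10 = 1334961.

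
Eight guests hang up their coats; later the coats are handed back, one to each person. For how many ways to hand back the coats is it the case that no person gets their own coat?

14833

Recurrence: !8 = 7·(!7 + !6).
!8 = 7·(1854 + 265) = 7·2119 = 14833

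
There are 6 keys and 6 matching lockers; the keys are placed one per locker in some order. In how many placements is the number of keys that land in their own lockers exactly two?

Pick the 2 fixed positions: C(6,2) = 15 ways.
The other 4 form a derangement: !4 = 9.
Total: 15 × 9 = 135.

135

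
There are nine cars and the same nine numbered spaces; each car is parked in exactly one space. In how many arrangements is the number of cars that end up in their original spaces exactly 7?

Pick the 7 fixed positions: C(9,7) = 36 ways.
The other 2 form a derangement: !2 = 1.
Total: 36 × 1 = 36.

36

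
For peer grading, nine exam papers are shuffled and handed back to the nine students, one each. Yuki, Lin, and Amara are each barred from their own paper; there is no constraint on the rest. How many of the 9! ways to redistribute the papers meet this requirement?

256320

Let A_j be the event that the j-th constrained one is fixed. By inclusion-exclusion over the 3 events:
Σ_{j=0}^{3} (-1)^j C(3,j)(9-j)!
= C(3,0)·9! - C(3,1)·8! + C(3,2)·7! - C(3,3)·6!
= 362880 - 120960 + 15120 - 720
= 256320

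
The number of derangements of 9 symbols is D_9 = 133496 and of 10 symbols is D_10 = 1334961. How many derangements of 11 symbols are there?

D_11 = (11-1)·(D_10 + D_9) = 10·(1334961 + 133496) = 10·1468457 = 14684570.

14684570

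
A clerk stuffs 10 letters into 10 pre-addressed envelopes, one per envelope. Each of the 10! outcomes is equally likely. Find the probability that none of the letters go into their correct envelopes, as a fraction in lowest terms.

Favorable outcomes: !10 = 1334961.
Total outcomes: 10! = 3628800.
Probability = 1334961/3628800 = 16481/44800.

16481/44800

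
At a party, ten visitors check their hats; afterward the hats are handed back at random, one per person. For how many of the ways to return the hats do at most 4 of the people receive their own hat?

3615536

Sum C(10,i)·!(10-i) for i = 0..4:
  i=0: C(10,0)·!10 = 1·1334961 = 1334961
  i=1: C(10,1)·!9 = 10·133496 = 1334960
  i=2: C(10,2)·!8 = 45·14833 = 667485
  i=3: C(10,3)·!7 = 120·1854 = 222480
  i=4: C(10,4)·!6 = 210·265 = 55650
Total = 3615536.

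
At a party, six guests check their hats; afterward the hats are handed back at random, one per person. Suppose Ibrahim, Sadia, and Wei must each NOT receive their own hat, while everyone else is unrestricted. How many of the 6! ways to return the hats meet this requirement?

426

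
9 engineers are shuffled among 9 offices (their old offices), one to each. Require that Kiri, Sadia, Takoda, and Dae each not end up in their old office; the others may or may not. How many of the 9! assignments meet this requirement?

229080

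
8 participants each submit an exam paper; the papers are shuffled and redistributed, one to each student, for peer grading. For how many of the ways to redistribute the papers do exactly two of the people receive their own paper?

7420

Choose which 2 of the 8 are fixed: C(8,2) = 28.
The other 6 form a derangement: !6 = 265.
Total: 28 × 265 = 7420.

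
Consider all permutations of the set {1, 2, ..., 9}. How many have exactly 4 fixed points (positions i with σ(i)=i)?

5544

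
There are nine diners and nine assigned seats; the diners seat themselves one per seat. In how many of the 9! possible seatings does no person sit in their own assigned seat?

133496

The number of derangements of 9 is !9 = Σ_{k=0}^{9} (-1)^k·9!/k!
= 9! - 9!/1! + 9!/2! - 9!/3! + 9!/4! - 9!/5! + 9!/6! - 9!/7! + 9!/8! - 9!/9!
= 362880 - 362880 + 181440 - 60480 + 15120 - 3024 + 504 - 72 + 9 - 1
= 133496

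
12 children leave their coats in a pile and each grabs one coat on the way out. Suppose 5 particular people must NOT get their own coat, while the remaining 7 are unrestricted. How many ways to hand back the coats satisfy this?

312273360

Let A_j be the event that the j-th constrained one is fixed. By inclusion-exclusion over the 5 events:
Σ_{j=0}^{5} (-1)^j C(5,j)(12-j)!
= C(5,0)·12! - C(5,1)·11! + C(5,2)·10! - C(5,3)·9! + C(5,4)·8! - C(5,5)·7!
= 479001600 - 199584000 + 36288000 - 3628800 + 201600 - 5040
= 312273360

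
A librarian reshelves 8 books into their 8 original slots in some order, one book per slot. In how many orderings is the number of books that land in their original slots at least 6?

29

# with exactly i fixed is C(8,i)·!(8-i); sum over i=6..8:
  i=6: C(8,6)·!2 = 28·1 = 28
  i=7: C(8,7)·!1 = 8·0 = 0
  i=8: C(8,8)·!0 = 1·1 = 1
Total = 29.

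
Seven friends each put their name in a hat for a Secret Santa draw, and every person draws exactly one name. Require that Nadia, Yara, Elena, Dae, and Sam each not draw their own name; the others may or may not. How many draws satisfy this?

2428

Inclusion-exclusion on the 5 forbidden self-matches:
Σ_{j=0}^{5} (-1)^j C(5,j)(7-j)!
= C(5,0)·7! - C(5,1)·6! + C(5,2)·5! - C(5,3)·4! + C(5,4)·3! - C(5,5)·2!
= 5040 - 3600 + 1200 - 240 + 30 - 2
= 2428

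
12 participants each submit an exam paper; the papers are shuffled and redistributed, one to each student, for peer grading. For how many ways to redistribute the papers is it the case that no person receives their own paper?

176214841

!12 is the nearest integer to 12!/e.
12! = 479001600, and 479001600/e ≈ 176214840.93, so !12 = 176214841.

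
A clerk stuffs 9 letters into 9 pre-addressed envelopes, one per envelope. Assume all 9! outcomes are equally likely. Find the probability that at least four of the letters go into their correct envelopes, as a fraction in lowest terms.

6883/362880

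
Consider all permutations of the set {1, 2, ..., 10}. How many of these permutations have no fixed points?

1334961

The number of derangements of 10 is !10 = Σ_{k=0}^{10} (-1)^k·10!/k!
= 10! - 10!/1! + 10!/2! - 10!/3! + 10!/4! - 10!/5! + 10!/6! - 10!/7! + 10!/8! - 10!/9! + 10!/10!
= 3628800 - 3628800 + 1814400 - 604800 + 151200 - 30240 + 5040 - 720 + 90 - 10 + 1
= 1334961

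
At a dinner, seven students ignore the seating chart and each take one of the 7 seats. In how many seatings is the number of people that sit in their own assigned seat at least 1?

3186

Sum C(7,i)·!(7-i) for i = 1..7:
  i=1: C(7,1)·!6 = 7·265 = 1855
  i=2: C(7,2)·!5 = 21·44 = 924
  i=3: C(7,3)·!4 = 35·9 = 315
  i=4: C(7,4)·!3 = 35·2 = 70
  i=5: C(7,5)·!2 = 21·1 = 21
  i=6: C(7,6)·!1 = 7·0 = 0
  i=7: C(7,7)·!0 = 1·1 = 1
Total = 3186.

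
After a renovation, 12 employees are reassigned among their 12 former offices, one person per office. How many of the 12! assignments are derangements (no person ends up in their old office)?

!12 is the nearest integer to 12!/e.
12! = 479001600, and 479001600/e ≈ 176214840.93, so !12 = 176214841.

176214841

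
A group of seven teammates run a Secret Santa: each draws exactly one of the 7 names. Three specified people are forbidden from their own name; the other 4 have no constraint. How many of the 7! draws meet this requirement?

3216

Let A_j be the event that the j-th constrained one is fixed. By inclusion-exclusion over the 3 events:
Σ_{j=0}^{3} (-1)^j C(3,j)(7-j)!
= C(3,0)·7! - C(3,1)·6! + C(3,2)·5! - C(3,3)·4!
= 5040 - 2160 + 360 - 24
= 3216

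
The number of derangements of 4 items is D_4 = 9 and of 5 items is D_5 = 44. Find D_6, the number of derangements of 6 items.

265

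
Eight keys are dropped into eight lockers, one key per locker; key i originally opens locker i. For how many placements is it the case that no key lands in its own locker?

14833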